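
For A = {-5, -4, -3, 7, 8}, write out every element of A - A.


A - A = {a - a' : a, a' ∈ A}.
Compute a - a' for each ordered pair (a, a'):
a = -5: -5--5=0, -5--4=-1, -5--3=-2, -5-7=-12, -5-8=-13
a = -4: -4--5=1, -4--4=0, -4--3=-1, -4-7=-11, -4-8=-12
a = -3: -3--5=2, -3--4=1, -3--3=0, -3-7=-10, -3-8=-11
a = 7: 7--5=12, 7--4=11, 7--3=10, 7-7=0, 7-8=-1
a = 8: 8--5=13, 8--4=12, 8--3=11, 8-7=1, 8-8=0
Collecting distinct values (and noting 0 appears from a-a):
A - A = {-13, -12, -11, -10, -2, -1, 0, 1, 2, 10, 11, 12, 13}
|A - A| = 13

A - A = {-13, -12, -11, -10, -2, -1, 0, 1, 2, 10, 11, 12, 13}


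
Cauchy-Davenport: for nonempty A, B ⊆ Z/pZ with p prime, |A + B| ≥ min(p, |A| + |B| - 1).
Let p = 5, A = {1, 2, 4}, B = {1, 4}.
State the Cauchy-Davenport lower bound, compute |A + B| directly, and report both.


Cauchy-Davenport: |A + B| ≥ min(p, |A| + |B| - 1) for A, B nonempty in Z/pZ.
|A| = 3, |B| = 2, p = 5.
CD lower bound = min(5, 3 + 2 - 1) = min(5, 4) = 4.
Compute A + B mod 5 directly:
a = 1: 1+1=2, 1+4=0
a = 2: 2+1=3, 2+4=1
a = 4: 4+1=0, 4+4=3
A + B = {0, 1, 2, 3}, so |A + B| = 4.
Verify: 4 ≥ 4? Yes ✓.

CD lower bound = 4, actual |A + B| = 4.


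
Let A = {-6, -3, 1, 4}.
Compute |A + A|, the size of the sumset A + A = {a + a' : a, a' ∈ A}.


A + A = {a + a' : a, a' ∈ A}; |A| = 4.
General bounds: 2|A| - 1 ≤ |A + A| ≤ |A|(|A|+1)/2, i.e. 7 ≤ |A + A| ≤ 10.
Lower bound 2|A|-1 is attained iff A is an arithmetic progression.
Enumerate sums a + a' for a ≤ a' (symmetric, so this suffices):
a = -6: -6+-6=-12, -6+-3=-9, -6+1=-5, -6+4=-2
a = -3: -3+-3=-6, -3+1=-2, -3+4=1
a = 1: 1+1=2, 1+4=5
a = 4: 4+4=8
Distinct sums: {-12, -9, -6, -5, -2, 1, 2, 5, 8}
|A + A| = 9

|A + A| = 9


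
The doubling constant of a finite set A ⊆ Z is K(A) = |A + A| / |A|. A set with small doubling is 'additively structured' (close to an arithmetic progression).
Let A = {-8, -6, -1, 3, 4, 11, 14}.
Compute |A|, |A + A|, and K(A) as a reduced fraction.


|A| = 7.
Compute A + A by enumerating all 49 pairs.
A + A = {-16, -14, -12, -9, -7, -5, -4, -3, -2, 2, 3, 5, 6, 7, 8, 10, 13, 14, 15, 17, 18, 22, 25, 28}, so |A + A| = 24.
K = |A + A| / |A| = 24/7 (already in lowest terms) ≈ 3.4286.
Reference: AP of size 7 gives K = 13/7 ≈ 1.8571; a fully generic set of size 7 gives K ≈ 4.0000.

|A| = 7, |A + A| = 24, K = 24/7.


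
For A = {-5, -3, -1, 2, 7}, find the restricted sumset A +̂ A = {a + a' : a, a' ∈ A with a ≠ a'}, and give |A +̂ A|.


Restricted sumset: A +̂ A = {a + a' : a ∈ A, a' ∈ A, a ≠ a'}.
Equivalently, take A + A and drop any sum 2a that is achievable ONLY as a + a for a ∈ A (i.e. sums representable only with equal summands).
Enumerate pairs (a, a') with a < a' (symmetric, so each unordered pair gives one sum; this covers all a ≠ a'):
  -5 + -3 = -8
  -5 + -1 = -6
  -5 + 2 = -3
  -5 + 7 = 2
  -3 + -1 = -4
  -3 + 2 = -1
  -3 + 7 = 4
  -1 + 2 = 1
  -1 + 7 = 6
  2 + 7 = 9
Collected distinct sums: {-8, -6, -4, -3, -1, 1, 2, 4, 6, 9}
|A +̂ A| = 10
(Reference bound: |A +̂ A| ≥ 2|A| - 3 for |A| ≥ 2, with |A| = 5 giving ≥ 7.)

|A +̂ A| = 10


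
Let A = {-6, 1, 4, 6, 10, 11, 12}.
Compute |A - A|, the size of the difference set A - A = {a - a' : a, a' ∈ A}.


A - A = {a - a' : a, a' ∈ A}; |A| = 7.
Bounds: 2|A|-1 ≤ |A - A| ≤ |A|² - |A| + 1, i.e. 13 ≤ |A - A| ≤ 43.
Note: 0 ∈ A - A always (from a - a). The set is symmetric: if d ∈ A - A then -d ∈ A - A.
Enumerate nonzero differences d = a - a' with a > a' (then include -d):
Positive differences: {1, 2, 3, 4, 5, 6, 7, 8, 9, 10, 11, 12, 16, 17, 18}
Full difference set: {0} ∪ (positive diffs) ∪ (negative diffs).
|A - A| = 1 + 2·15 = 31 (matches direct enumeration: 31).

|A - A| = 31


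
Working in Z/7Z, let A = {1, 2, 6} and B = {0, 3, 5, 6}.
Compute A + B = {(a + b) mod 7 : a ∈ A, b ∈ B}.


Work in Z/7Z: reduce every sum a + b modulo 7.
Enumerate all 12 pairs:
a = 1: 1+0=1, 1+3=4, 1+5=6, 1+6=0
a = 2: 2+0=2, 2+3=5, 2+5=0, 2+6=1
a = 6: 6+0=6, 6+3=2, 6+5=4, 6+6=5
Distinct residues collected: {0, 1, 2, 4, 5, 6}
|A + B| = 6 (out of 7 total residues).

A + B = {0, 1, 2, 4, 5, 6}


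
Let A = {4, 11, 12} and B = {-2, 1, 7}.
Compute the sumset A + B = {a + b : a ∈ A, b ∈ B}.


A + B = {a + b : a ∈ A, b ∈ B}.
Enumerate all |A|·|B| = 3·3 = 9 pairs (a, b) and collect distinct sums.
a = 4: 4+-2=2, 4+1=5, 4+7=11
a = 11: 11+-2=9, 11+1=12, 11+7=18
a = 12: 12+-2=10, 12+1=13, 12+7=19
Collecting distinct sums: A + B = {2, 5, 9, 10, 11, 12, 13, 18, 19}
|A + B| = 9

A + B = {2, 5, 9, 10, 11, 12, 13, 18, 19}


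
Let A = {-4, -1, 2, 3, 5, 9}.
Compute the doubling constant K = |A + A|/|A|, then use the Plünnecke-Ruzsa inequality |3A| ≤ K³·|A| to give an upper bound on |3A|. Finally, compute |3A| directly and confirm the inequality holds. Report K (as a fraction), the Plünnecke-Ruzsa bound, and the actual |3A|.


|A| = 6.
Step 1: Compute A + A by enumerating all 36 pairs.
A + A = {-8, -5, -2, -1, 1, 2, 4, 5, 6, 7, 8, 10, 11, 12, 14, 18}, so |A + A| = 16.
Step 2: Doubling constant K = |A + A|/|A| = 16/6 = 16/6 ≈ 2.6667.
Step 3: Plünnecke-Ruzsa gives |3A| ≤ K³·|A| = (2.6667)³ · 6 ≈ 113.7778.
Step 4: Compute 3A = A + A + A directly by enumerating all triples (a,b,c) ∈ A³; |3A| = 29.
Step 5: Check 29 ≤ 113.7778? Yes ✓.

K = 16/6, Plünnecke-Ruzsa bound K³|A| ≈ 113.7778, |3A| = 29, inequality holds.


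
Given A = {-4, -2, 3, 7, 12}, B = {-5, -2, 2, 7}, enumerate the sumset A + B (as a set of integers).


A + B = {a + b : a ∈ A, b ∈ B}.
Enumerate all |A|·|B| = 5·4 = 20 pairs (a, b) and collect distinct sums.
a = -4: -4+-5=-9, -4+-2=-6, -4+2=-2, -4+7=3
a = -2: -2+-5=-7, -2+-2=-4, -2+2=0, -2+7=5
a = 3: 3+-5=-2, 3+-2=1, 3+2=5, 3+7=10
a = 7: 7+-5=2, 7+-2=5, 7+2=9, 7+7=14
a = 12: 12+-5=7, 12+-2=10, 12+2=14, 12+7=19
Collecting distinct sums: A + B = {-9, -7, -6, -4, -2, 0, 1, 2, 3, 5, 7, 9, 10, 14, 19}
|A + B| = 15

A + B = {-9, -7, -6, -4, -2, 0, 1, 2, 3, 5, 7, 9, 10, 14, 19}


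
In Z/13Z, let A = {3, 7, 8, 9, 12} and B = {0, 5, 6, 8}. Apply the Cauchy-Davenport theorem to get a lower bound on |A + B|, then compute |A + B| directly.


Cauchy-Davenport: |A + B| ≥ min(p, |A| + |B| - 1) for A, B nonempty in Z/pZ.
|A| = 5, |B| = 4, p = 13.
CD lower bound = min(13, 5 + 4 - 1) = min(13, 8) = 8.
Compute A + B mod 13 directly:
a = 3: 3+0=3, 3+5=8, 3+6=9, 3+8=11
a = 7: 7+0=7, 7+5=12, 7+6=0, 7+8=2
a = 8: 8+0=8, 8+5=0, 8+6=1, 8+8=3
a = 9: 9+0=9, 9+5=1, 9+6=2, 9+8=4
a = 12: 12+0=12, 12+5=4, 12+6=5, 12+8=7
A + B = {0, 1, 2, 3, 4, 5, 7, 8, 9, 11, 12}, so |A + B| = 11.
Verify: 11 ≥ 8? Yes ✓.

CD lower bound = 8, actual |A + B| = 11.


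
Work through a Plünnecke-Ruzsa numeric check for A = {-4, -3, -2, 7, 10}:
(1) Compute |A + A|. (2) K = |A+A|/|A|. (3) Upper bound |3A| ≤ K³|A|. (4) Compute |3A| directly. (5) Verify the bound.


|A| = 5.
Step 1: Compute A + A by enumerating all 25 pairs.
A + A = {-8, -7, -6, -5, -4, 3, 4, 5, 6, 7, 8, 14, 17, 20}, so |A + A| = 14.
Step 2: Doubling constant K = |A + A|/|A| = 14/5 = 14/5 ≈ 2.8000.
Step 3: Plünnecke-Ruzsa gives |3A| ≤ K³·|A| = (2.8000)³ · 5 ≈ 109.7600.
Step 4: Compute 3A = A + A + A directly by enumerating all triples (a,b,c) ∈ A³; |3A| = 28.
Step 5: Check 28 ≤ 109.7600? Yes ✓.

K = 14/5, Plünnecke-Ruzsa bound K³|A| ≈ 109.7600, |3A| = 28, inequality holds.


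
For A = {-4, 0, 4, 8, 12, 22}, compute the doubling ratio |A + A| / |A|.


|A| = 6.
Compute A + A by enumerating all 36 pairs.
A + A = {-8, -4, 0, 4, 8, 12, 16, 18, 20, 22, 24, 26, 30, 34, 44}, so |A + A| = 15.
K = |A + A| / |A| = 15/6 = 5/2 ≈ 2.5000.
Reference: AP of size 6 gives K = 11/6 ≈ 1.8333; a fully generic set of size 6 gives K ≈ 3.5000.

|A| = 6, |A + A| = 15, K = 15/6 = 5/2.


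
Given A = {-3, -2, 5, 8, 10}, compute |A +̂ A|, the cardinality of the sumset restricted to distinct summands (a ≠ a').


Restricted sumset: A +̂ A = {a + a' : a ∈ A, a' ∈ A, a ≠ a'}.
Equivalently, take A + A and drop any sum 2a that is achievable ONLY as a + a for a ∈ A (i.e. sums representable only with equal summands).
Enumerate pairs (a, a') with a < a' (symmetric, so each unordered pair gives one sum; this covers all a ≠ a'):
  -3 + -2 = -5
  -3 + 5 = 2
  -3 + 8 = 5
  -3 + 10 = 7
  -2 + 5 = 3
  -2 + 8 = 6
  -2 + 10 = 8
  5 + 8 = 13
  5 + 10 = 15
  8 + 10 = 18
Collected distinct sums: {-5, 2, 3, 5, 6, 7, 8, 13, 15, 18}
|A +̂ A| = 10
(Reference bound: |A +̂ A| ≥ 2|A| - 3 for |A| ≥ 2, with |A| = 5 giving ≥ 7.)

|A +̂ A| = 10


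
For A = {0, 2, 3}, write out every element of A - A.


A - A = {a - a' : a, a' ∈ A}.
Compute a - a' for each ordered pair (a, a'):
a = 0: 0-0=0, 0-2=-2, 0-3=-3
a = 2: 2-0=2, 2-2=0, 2-3=-1
a = 3: 3-0=3, 3-2=1, 3-3=0
Collecting distinct values (and noting 0 appears from a-a):
A - A = {-3, -2, -1, 0, 1, 2, 3}
|A - A| = 7

A - A = {-3, -2, -1, 0, 1, 2, 3}


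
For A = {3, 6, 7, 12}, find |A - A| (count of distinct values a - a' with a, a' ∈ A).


A - A = {a - a' : a, a' ∈ A}; |A| = 4.
Bounds: 2|A|-1 ≤ |A - A| ≤ |A|² - |A| + 1, i.e. 7 ≤ |A - A| ≤ 13.
Note: 0 ∈ A - A always (from a - a). The set is symmetric: if d ∈ A - A then -d ∈ A - A.
Enumerate nonzero differences d = a - a' with a > a' (then include -d):
Positive differences: {1, 3, 4, 5, 6, 9}
Full difference set: {0} ∪ (positive diffs) ∪ (negative diffs).
|A - A| = 1 + 2·6 = 13 (matches direct enumeration: 13).

|A - A| = 13


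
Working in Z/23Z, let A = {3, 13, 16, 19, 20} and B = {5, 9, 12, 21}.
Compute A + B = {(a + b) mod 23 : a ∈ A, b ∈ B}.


Work in Z/23Z: reduce every sum a + b modulo 23.
Enumerate all 20 pairs:
a = 3: 3+5=8, 3+9=12, 3+12=15, 3+21=1
a = 13: 13+5=18, 13+9=22, 13+12=2, 13+21=11
a = 16: 16+5=21, 16+9=2, 16+12=5, 16+21=14
a = 19: 19+5=1, 19+9=5, 19+12=8, 19+21=17
a = 20: 20+5=2, 20+9=6, 20+12=9, 20+21=18
Distinct residues collected: {1, 2, 5, 6, 8, 9, 11, 12, 14, 15, 17, 18, 21, 22}
|A + B| = 14 (out of 23 total residues).

A + B = {1, 2, 5, 6, 8, 9, 11, 12, 14, 15, 17, 18, 21, 22}


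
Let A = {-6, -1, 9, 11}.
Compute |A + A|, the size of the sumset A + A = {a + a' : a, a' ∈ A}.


A + A = {a + a' : a, a' ∈ A}; |A| = 4.
General bounds: 2|A| - 1 ≤ |A + A| ≤ |A|(|A|+1)/2, i.e. 7 ≤ |A + A| ≤ 10.
Lower bound 2|A|-1 is attained iff A is an arithmetic progression.
Enumerate sums a + a' for a ≤ a' (symmetric, so this suffices):
a = -6: -6+-6=-12, -6+-1=-7, -6+9=3, -6+11=5
a = -1: -1+-1=-2, -1+9=8, -1+11=10
a = 9: 9+9=18, 9+11=20
a = 11: 11+11=22
Distinct sums: {-12, -7, -2, 3, 5, 8, 10, 18, 20, 22}
|A + A| = 10

|A + A| = 10


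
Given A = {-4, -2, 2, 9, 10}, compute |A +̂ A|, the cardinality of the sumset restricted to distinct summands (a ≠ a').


Restricted sumset: A +̂ A = {a + a' : a ∈ A, a' ∈ A, a ≠ a'}.
Equivalently, take A + A and drop any sum 2a that is achievable ONLY as a + a for a ∈ A (i.e. sums representable only with equal summands).
Enumerate pairs (a, a') with a < a' (symmetric, so each unordered pair gives one sum; this covers all a ≠ a'):
  -4 + -2 = -6
  -4 + 2 = -2
  -4 + 9 = 5
  -4 + 10 = 6
  -2 + 2 = 0
  -2 + 9 = 7
  -2 + 10 = 8
  2 + 9 = 11
  2 + 10 = 12
  9 + 10 = 19
Collected distinct sums: {-6, -2, 0, 5, 6, 7, 8, 11, 12, 19}
|A +̂ A| = 10
(Reference bound: |A +̂ A| ≥ 2|A| - 3 for |A| ≥ 2, with |A| = 5 giving ≥ 7.)

|A +̂ A| = 10


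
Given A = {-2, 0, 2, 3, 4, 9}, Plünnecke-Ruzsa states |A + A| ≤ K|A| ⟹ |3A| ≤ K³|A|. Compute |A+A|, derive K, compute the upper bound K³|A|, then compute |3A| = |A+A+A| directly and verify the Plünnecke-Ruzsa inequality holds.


|A| = 6.
Step 1: Compute A + A by enumerating all 36 pairs.
A + A = {-4, -2, 0, 1, 2, 3, 4, 5, 6, 7, 8, 9, 11, 12, 13, 18}, so |A + A| = 16.
Step 2: Doubling constant K = |A + A|/|A| = 16/6 = 16/6 ≈ 2.6667.
Step 3: Plünnecke-Ruzsa gives |3A| ≤ K³·|A| = (2.6667)³ · 6 ≈ 113.7778.
Step 4: Compute 3A = A + A + A directly by enumerating all triples (a,b,c) ∈ A³; |3A| = 27.
Step 5: Check 27 ≤ 113.7778? Yes ✓.

K = 16/6, Plünnecke-Ruzsa bound K³|A| ≈ 113.7778, |3A| = 27, inequality holds.


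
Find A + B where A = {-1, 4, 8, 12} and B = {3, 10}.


A + B = {a + b : a ∈ A, b ∈ B}.
Enumerate all |A|·|B| = 4·2 = 8 pairs (a, b) and collect distinct sums.
a = -1: -1+3=2, -1+10=9
a = 4: 4+3=7, 4+10=14
a = 8: 8+3=11, 8+10=18
a = 12: 12+3=15, 12+10=22
Collecting distinct sums: A + B = {2, 7, 9, 11, 14, 15, 18, 22}
|A + B| = 8

A + B = {2, 7, 9, 11, 14, 15, 18, 22}


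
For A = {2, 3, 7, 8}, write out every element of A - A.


A - A = {a - a' : a, a' ∈ A}.
Compute a - a' for each ordered pair (a, a'):
a = 2: 2-2=0, 2-3=-1, 2-7=-5, 2-8=-6
a = 3: 3-2=1, 3-3=0, 3-7=-4, 3-8=-5
a = 7: 7-2=5, 7-3=4, 7-7=0, 7-8=-1
a = 8: 8-2=6, 8-3=5, 8-7=1, 8-8=0
Collecting distinct values (and noting 0 appears from a-a):
A - A = {-6, -5, -4, -1, 0, 1, 4, 5, 6}
|A - A| = 9

A - A = {-6, -5, -4, -1, 0, 1, 4, 5, 6}


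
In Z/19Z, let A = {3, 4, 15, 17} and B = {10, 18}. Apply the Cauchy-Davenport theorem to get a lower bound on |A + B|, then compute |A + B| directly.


Cauchy-Davenport: |A + B| ≥ min(p, |A| + |B| - 1) for A, B nonempty in Z/pZ.
|A| = 4, |B| = 2, p = 19.
CD lower bound = min(19, 4 + 2 - 1) = min(19, 5) = 5.
Compute A + B mod 19 directly:
a = 3: 3+10=13, 3+18=2
a = 4: 4+10=14, 4+18=3
a = 15: 15+10=6, 15+18=14
a = 17: 17+10=8, 17+18=16
A + B = {2, 3, 6, 8, 13, 14, 16}, so |A + B| = 7.
Verify: 7 ≥ 5? Yes ✓.

CD lower bound = 5, actual |A + B| = 7.


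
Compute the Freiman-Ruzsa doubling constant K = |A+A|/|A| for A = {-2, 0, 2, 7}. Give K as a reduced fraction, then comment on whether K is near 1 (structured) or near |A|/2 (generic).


|A| = 4.
Compute A + A by enumerating all 16 pairs.
A + A = {-4, -2, 0, 2, 4, 5, 7, 9, 14}, so |A + A| = 9.
K = |A + A| / |A| = 9/4 (already in lowest terms) ≈ 2.2500.
Reference: AP of size 4 gives K = 7/4 ≈ 1.7500; a fully generic set of size 4 gives K ≈ 2.5000.

|A| = 4, |A + A| = 9, K = 9/4.


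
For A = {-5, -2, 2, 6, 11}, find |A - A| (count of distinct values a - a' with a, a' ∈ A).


A - A = {a - a' : a, a' ∈ A}; |A| = 5.
Bounds: 2|A|-1 ≤ |A - A| ≤ |A|² - |A| + 1, i.e. 9 ≤ |A - A| ≤ 21.
Note: 0 ∈ A - A always (from a - a). The set is symmetric: if d ∈ A - A then -d ∈ A - A.
Enumerate nonzero differences d = a - a' with a > a' (then include -d):
Positive differences: {3, 4, 5, 7, 8, 9, 11, 13, 16}
Full difference set: {0} ∪ (positive diffs) ∪ (negative diffs).
|A - A| = 1 + 2·9 = 19 (matches direct enumeration: 19).

|A - A| = 19


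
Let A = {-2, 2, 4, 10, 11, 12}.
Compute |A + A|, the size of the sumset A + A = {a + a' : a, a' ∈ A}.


A + A = {a + a' : a, a' ∈ A}; |A| = 6.
General bounds: 2|A| - 1 ≤ |A + A| ≤ |A|(|A|+1)/2, i.e. 11 ≤ |A + A| ≤ 21.
Lower bound 2|A|-1 is attained iff A is an arithmetic progression.
Enumerate sums a + a' for a ≤ a' (symmetric, so this suffices):
a = -2: -2+-2=-4, -2+2=0, -2+4=2, -2+10=8, -2+11=9, -2+12=10
a = 2: 2+2=4, 2+4=6, 2+10=12, 2+11=13, 2+12=14
a = 4: 4+4=8, 4+10=14, 4+11=15, 4+12=16
a = 10: 10+10=20, 10+11=21, 10+12=22
a = 11: 11+11=22, 11+12=23
a = 12: 12+12=24
Distinct sums: {-4, 0, 2, 4, 6, 8, 9, 10, 12, 13, 14, 15, 16, 20, 21, 22, 23, 24}
|A + A| = 18

|A + A| = 18


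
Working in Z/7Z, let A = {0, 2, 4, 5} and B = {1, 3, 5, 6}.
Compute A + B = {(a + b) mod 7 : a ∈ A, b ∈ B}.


Work in Z/7Z: reduce every sum a + b modulo 7.
Enumerate all 16 pairs:
a = 0: 0+1=1, 0+3=3, 0+5=5, 0+6=6
a = 2: 2+1=3, 2+3=5, 2+5=0, 2+6=1
a = 4: 4+1=5, 4+3=0, 4+5=2, 4+6=3
a = 5: 5+1=6, 5+3=1, 5+5=3, 5+6=4
Distinct residues collected: {0, 1, 2, 3, 4, 5, 6}
|A + B| = 7 (out of 7 total residues).

A + B = {0, 1, 2, 3, 4, 5, 6}


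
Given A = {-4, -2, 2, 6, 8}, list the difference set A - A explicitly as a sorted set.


A - A = {a - a' : a, a' ∈ A}.
Compute a - a' for each ordered pair (a, a'):
a = -4: -4--4=0, -4--2=-2, -4-2=-6, -4-6=-10, -4-8=-12
a = -2: -2--4=2, -2--2=0, -2-2=-4, -2-6=-8, -2-8=-10
a = 2: 2--4=6, 2--2=4, 2-2=0, 2-6=-4, 2-8=-6
a = 6: 6--4=10, 6--2=8, 6-2=4, 6-6=0, 6-8=-2
a = 8: 8--4=12, 8--2=10, 8-2=6, 8-6=2, 8-8=0
Collecting distinct values (and noting 0 appears from a-a):
A - A = {-12, -10, -8, -6, -4, -2, 0, 2, 4, 6, 8, 10, 12}
|A - A| = 13

A - A = {-12, -10, -8, -6, -4, -2, 0, 2, 4, 6, 8, 10, 12}


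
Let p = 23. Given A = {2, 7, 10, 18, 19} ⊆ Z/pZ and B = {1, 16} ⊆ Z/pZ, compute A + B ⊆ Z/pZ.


Work in Z/23Z: reduce every sum a + b modulo 23.
Enumerate all 10 pairs:
a = 2: 2+1=3, 2+16=18
a = 7: 7+1=8, 7+16=0
a = 10: 10+1=11, 10+16=3
a = 18: 18+1=19, 18+16=11
a = 19: 19+1=20, 19+16=12
Distinct residues collected: {0, 3, 8, 11, 12, 18, 19, 20}
|A + B| = 8 (out of 23 total residues).

A + B = {0, 3, 8, 11, 12, 18, 19, 20}


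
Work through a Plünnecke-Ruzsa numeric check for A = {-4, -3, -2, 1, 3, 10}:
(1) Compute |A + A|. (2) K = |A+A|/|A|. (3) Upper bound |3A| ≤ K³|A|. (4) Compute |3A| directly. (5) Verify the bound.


|A| = 6.
Step 1: Compute A + A by enumerating all 36 pairs.
A + A = {-8, -7, -6, -5, -4, -3, -2, -1, 0, 1, 2, 4, 6, 7, 8, 11, 13, 20}, so |A + A| = 18.
Step 2: Doubling constant K = |A + A|/|A| = 18/6 = 18/6 ≈ 3.0000.
Step 3: Plünnecke-Ruzsa gives |3A| ≤ K³·|A| = (3.0000)³ · 6 ≈ 162.0000.
Step 4: Compute 3A = A + A + A directly by enumerating all triples (a,b,c) ∈ A³; |3A| = 32.
Step 5: Check 32 ≤ 162.0000? Yes ✓.

K = 18/6, Plünnecke-Ruzsa bound K³|A| ≈ 162.0000, |3A| = 32, inequality holds.


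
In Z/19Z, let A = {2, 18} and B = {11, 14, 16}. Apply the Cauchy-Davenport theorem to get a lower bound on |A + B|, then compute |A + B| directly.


Cauchy-Davenport: |A + B| ≥ min(p, |A| + |B| - 1) for A, B nonempty in Z/pZ.
|A| = 2, |B| = 3, p = 19.
CD lower bound = min(19, 2 + 3 - 1) = min(19, 4) = 4.
Compute A + B mod 19 directly:
a = 2: 2+11=13, 2+14=16, 2+16=18
a = 18: 18+11=10, 18+14=13, 18+16=15
A + B = {10, 13, 15, 16, 18}, so |A + B| = 5.
Verify: 5 ≥ 4? Yes ✓.

CD lower bound = 4, actual |A + B| = 5.


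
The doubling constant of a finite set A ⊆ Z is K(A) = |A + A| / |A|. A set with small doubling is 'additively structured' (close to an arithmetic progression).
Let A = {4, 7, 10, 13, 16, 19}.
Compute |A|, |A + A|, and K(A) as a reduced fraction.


|A| = 6.
Compute A + A by enumerating all 36 pairs.
A + A = {8, 11, 14, 17, 20, 23, 26, 29, 32, 35, 38}, so |A + A| = 11.
K = |A + A| / |A| = 11/6 (already in lowest terms) ≈ 1.8333.
Reference: AP of size 6 gives K = 11/6 ≈ 1.8333; a fully generic set of size 6 gives K ≈ 3.5000.

|A| = 6, |A + A| = 11, K = 11/6.


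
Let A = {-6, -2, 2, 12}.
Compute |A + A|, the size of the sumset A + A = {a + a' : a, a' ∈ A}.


A + A = {a + a' : a, a' ∈ A}; |A| = 4.
General bounds: 2|A| - 1 ≤ |A + A| ≤ |A|(|A|+1)/2, i.e. 7 ≤ |A + A| ≤ 10.
Lower bound 2|A|-1 is attained iff A is an arithmetic progression.
Enumerate sums a + a' for a ≤ a' (symmetric, so this suffices):
a = -6: -6+-6=-12, -6+-2=-8, -6+2=-4, -6+12=6
a = -2: -2+-2=-4, -2+2=0, -2+12=10
a = 2: 2+2=4, 2+12=14
a = 12: 12+12=24
Distinct sums: {-12, -8, -4, 0, 4, 6, 10, 14, 24}
|A + A| = 9

|A + A| = 9


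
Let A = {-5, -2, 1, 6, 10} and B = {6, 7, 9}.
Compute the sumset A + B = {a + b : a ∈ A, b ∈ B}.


A + B = {a + b : a ∈ A, b ∈ B}.
Enumerate all |A|·|B| = 5·3 = 15 pairs (a, b) and collect distinct sums.
a = -5: -5+6=1, -5+7=2, -5+9=4
a = -2: -2+6=4, -2+7=5, -2+9=7
a = 1: 1+6=7, 1+7=8, 1+9=10
a = 6: 6+6=12, 6+7=13, 6+9=15
a = 10: 10+6=16, 10+7=17, 10+9=19
Collecting distinct sums: A + B = {1, 2, 4, 5, 7, 8, 10, 12, 13, 15, 16, 17, 19}
|A + B| = 13

A + B = {1, 2, 4, 5, 7, 8, 10, 12, 13, 15, 16, 17, 19}


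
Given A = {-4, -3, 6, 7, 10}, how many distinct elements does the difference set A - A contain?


A - A = {a - a' : a, a' ∈ A}; |A| = 5.
Bounds: 2|A|-1 ≤ |A - A| ≤ |A|² - |A| + 1, i.e. 9 ≤ |A - A| ≤ 21.
Note: 0 ∈ A - A always (from a - a). The set is symmetric: if d ∈ A - A then -d ∈ A - A.
Enumerate nonzero differences d = a - a' with a > a' (then include -d):
Positive differences: {1, 3, 4, 9, 10, 11, 13, 14}
Full difference set: {0} ∪ (positive diffs) ∪ (negative diffs).
|A - A| = 1 + 2·8 = 17 (matches direct enumeration: 17).

|A - A| = 17


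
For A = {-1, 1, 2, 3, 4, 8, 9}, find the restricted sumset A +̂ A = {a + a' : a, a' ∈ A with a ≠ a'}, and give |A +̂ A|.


Restricted sumset: A +̂ A = {a + a' : a ∈ A, a' ∈ A, a ≠ a'}.
Equivalently, take A + A and drop any sum 2a that is achievable ONLY as a + a for a ∈ A (i.e. sums representable only with equal summands).
Enumerate pairs (a, a') with a < a' (symmetric, so each unordered pair gives one sum; this covers all a ≠ a'):
  -1 + 1 = 0
  -1 + 2 = 1
  -1 + 3 = 2
  -1 + 4 = 3
  -1 + 8 = 7
  -1 + 9 = 8
  1 + 2 = 3
  1 + 3 = 4
  1 + 4 = 5
  1 + 8 = 9
  1 + 9 = 10
  2 + 3 = 5
  2 + 4 = 6
  2 + 8 = 10
  2 + 9 = 11
  3 + 4 = 7
  3 + 8 = 11
  3 + 9 = 12
  4 + 8 = 12
  4 + 9 = 13
  8 + 9 = 17
Collected distinct sums: {0, 1, 2, 3, 4, 5, 6, 7, 8, 9, 10, 11, 12, 13, 17}
|A +̂ A| = 15
(Reference bound: |A +̂ A| ≥ 2|A| - 3 for |A| ≥ 2, with |A| = 7 giving ≥ 11.)

|A +̂ A| = 15


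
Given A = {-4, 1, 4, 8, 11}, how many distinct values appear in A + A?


A + A = {a + a' : a, a' ∈ A}; |A| = 5.
General bounds: 2|A| - 1 ≤ |A + A| ≤ |A|(|A|+1)/2, i.e. 9 ≤ |A + A| ≤ 15.
Lower bound 2|A|-1 is attained iff A is an arithmetic progression.
Enumerate sums a + a' for a ≤ a' (symmetric, so this suffices):
a = -4: -4+-4=-8, -4+1=-3, -4+4=0, -4+8=4, -4+11=7
a = 1: 1+1=2, 1+4=5, 1+8=9, 1+11=12
a = 4: 4+4=8, 4+8=12, 4+11=15
a = 8: 8+8=16, 8+11=19
a = 11: 11+11=22
Distinct sums: {-8, -3, 0, 2, 4, 5, 7, 8, 9, 12, 15, 16, 19, 22}
|A + A| = 14

|A + A| = 14


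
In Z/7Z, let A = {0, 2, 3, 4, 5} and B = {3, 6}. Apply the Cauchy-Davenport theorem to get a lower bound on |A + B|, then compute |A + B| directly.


Cauchy-Davenport: |A + B| ≥ min(p, |A| + |B| - 1) for A, B nonempty in Z/pZ.
|A| = 5, |B| = 2, p = 7.
CD lower bound = min(7, 5 + 2 - 1) = min(7, 6) = 6.
Compute A + B mod 7 directly:
a = 0: 0+3=3, 0+6=6
a = 2: 2+3=5, 2+6=1
a = 3: 3+3=6, 3+6=2
a = 4: 4+3=0, 4+6=3
a = 5: 5+3=1, 5+6=4
A + B = {0, 1, 2, 3, 4, 5, 6}, so |A + B| = 7.
Verify: 7 ≥ 6? Yes ✓.

CD lower bound = 6, actual |A + B| = 7.


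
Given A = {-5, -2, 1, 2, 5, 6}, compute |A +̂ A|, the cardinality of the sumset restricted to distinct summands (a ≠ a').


Restricted sumset: A +̂ A = {a + a' : a ∈ A, a' ∈ A, a ≠ a'}.
Equivalently, take A + A and drop any sum 2a that is achievable ONLY as a + a for a ∈ A (i.e. sums representable only with equal summands).
Enumerate pairs (a, a') with a < a' (symmetric, so each unordered pair gives one sum; this covers all a ≠ a'):
  -5 + -2 = -7
  -5 + 1 = -4
  -5 + 2 = -3
  -5 + 5 = 0
  -5 + 6 = 1
  -2 + 1 = -1
  -2 + 2 = 0
  -2 + 5 = 3
  -2 + 6 = 4
  1 + 2 = 3
  1 + 5 = 6
  1 + 6 = 7
  2 + 5 = 7
  2 + 6 = 8
  5 + 6 = 11
Collected distinct sums: {-7, -4, -3, -1, 0, 1, 3, 4, 6, 7, 8, 11}
|A +̂ A| = 12
(Reference bound: |A +̂ A| ≥ 2|A| - 3 for |A| ≥ 2, with |A| = 6 giving ≥ 9.)

|A +̂ A| = 12


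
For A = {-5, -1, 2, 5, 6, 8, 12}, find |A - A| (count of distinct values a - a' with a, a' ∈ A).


A - A = {a - a' : a, a' ∈ A}; |A| = 7.
Bounds: 2|A|-1 ≤ |A - A| ≤ |A|² - |A| + 1, i.e. 13 ≤ |A - A| ≤ 43.
Note: 0 ∈ A - A always (from a - a). The set is symmetric: if d ∈ A - A then -d ∈ A - A.
Enumerate nonzero differences d = a - a' with a > a' (then include -d):
Positive differences: {1, 2, 3, 4, 6, 7, 9, 10, 11, 13, 17}
Full difference set: {0} ∪ (positive diffs) ∪ (negative diffs).
|A - A| = 1 + 2·11 = 23 (matches direct enumeration: 23).

|A - A| = 23


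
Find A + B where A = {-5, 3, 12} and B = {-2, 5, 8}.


A + B = {a + b : a ∈ A, b ∈ B}.
Enumerate all |A|·|B| = 3·3 = 9 pairs (a, b) and collect distinct sums.
a = -5: -5+-2=-7, -5+5=0, -5+8=3
a = 3: 3+-2=1, 3+5=8, 3+8=11
a = 12: 12+-2=10, 12+5=17, 12+8=20
Collecting distinct sums: A + B = {-7, 0, 1, 3, 8, 10, 11, 17, 20}
|A + B| = 9

A + B = {-7, 0, 1, 3, 8, 10, 11, 17, 20}


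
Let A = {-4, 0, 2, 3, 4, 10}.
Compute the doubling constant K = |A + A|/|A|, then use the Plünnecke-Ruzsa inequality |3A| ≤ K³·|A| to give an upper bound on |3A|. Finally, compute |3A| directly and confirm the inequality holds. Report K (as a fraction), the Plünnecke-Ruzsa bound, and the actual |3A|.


|A| = 6.
Step 1: Compute A + A by enumerating all 36 pairs.
A + A = {-8, -4, -2, -1, 0, 2, 3, 4, 5, 6, 7, 8, 10, 12, 13, 14, 20}, so |A + A| = 17.
Step 2: Doubling constant K = |A + A|/|A| = 17/6 = 17/6 ≈ 2.8333.
Step 3: Plünnecke-Ruzsa gives |3A| ≤ K³·|A| = (2.8333)³ · 6 ≈ 136.4722.
Step 4: Compute 3A = A + A + A directly by enumerating all triples (a,b,c) ∈ A³; |3A| = 31.
Step 5: Check 31 ≤ 136.4722? Yes ✓.

K = 17/6, Plünnecke-Ruzsa bound K³|A| ≈ 136.4722, |3A| = 31, inequality holds.


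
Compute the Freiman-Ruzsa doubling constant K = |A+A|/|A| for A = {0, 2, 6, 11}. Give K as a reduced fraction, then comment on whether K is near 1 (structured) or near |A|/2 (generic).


|A| = 4.
Compute A + A by enumerating all 16 pairs.
A + A = {0, 2, 4, 6, 8, 11, 12, 13, 17, 22}, so |A + A| = 10.
K = |A + A| / |A| = 10/4 = 5/2 ≈ 2.5000.
Reference: AP of size 4 gives K = 7/4 ≈ 1.7500; a fully generic set of size 4 gives K ≈ 2.5000.

|A| = 4, |A + A| = 10, K = 10/4 = 5/2.


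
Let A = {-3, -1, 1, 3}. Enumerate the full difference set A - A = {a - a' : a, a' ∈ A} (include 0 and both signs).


A - A = {a - a' : a, a' ∈ A}.
Compute a - a' for each ordered pair (a, a'):
a = -3: -3--3=0, -3--1=-2, -3-1=-4, -3-3=-6
a = -1: -1--3=2, -1--1=0, -1-1=-2, -1-3=-4
a = 1: 1--3=4, 1--1=2, 1-1=0, 1-3=-2
a = 3: 3--3=6, 3--1=4, 3-1=2, 3-3=0
Collecting distinct values (and noting 0 appears from a-a):
A - A = {-6, -4, -2, 0, 2, 4, 6}
|A - A| = 7

A - A = {-6, -4, -2, 0, 2, 4, 6}


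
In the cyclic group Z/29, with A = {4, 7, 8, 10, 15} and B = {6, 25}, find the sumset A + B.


Work in Z/29Z: reduce every sum a + b modulo 29.
Enumerate all 10 pairs:
a = 4: 4+6=10, 4+25=0
a = 7: 7+6=13, 7+25=3
a = 8: 8+6=14, 8+25=4
a = 10: 10+6=16, 10+25=6
a = 15: 15+6=21, 15+25=11
Distinct residues collected: {0, 3, 4, 6, 10, 11, 13, 14, 16, 21}
|A + B| = 10 (out of 29 total residues).

A + B = {0, 3, 4, 6, 10, 11, 13, 14, 16, 21}


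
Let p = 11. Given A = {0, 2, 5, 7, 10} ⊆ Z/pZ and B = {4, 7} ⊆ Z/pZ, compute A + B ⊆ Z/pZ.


Work in Z/11Z: reduce every sum a + b modulo 11.
Enumerate all 10 pairs:
a = 0: 0+4=4, 0+7=7
a = 2: 2+4=6, 2+7=9
a = 5: 5+4=9, 5+7=1
a = 7: 7+4=0, 7+7=3
a = 10: 10+4=3, 10+7=6
Distinct residues collected: {0, 1, 3, 4, 6, 7, 9}
|A + B| = 7 (out of 11 total residues).

A + B = {0, 1, 3, 4, 6, 7, 9}


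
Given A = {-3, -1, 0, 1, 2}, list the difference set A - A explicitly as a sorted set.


A - A = {a - a' : a, a' ∈ A}.
Compute a - a' for each ordered pair (a, a'):
a = -3: -3--3=0, -3--1=-2, -3-0=-3, -3-1=-4, -3-2=-5
a = -1: -1--3=2, -1--1=0, -1-0=-1, -1-1=-2, -1-2=-3
a = 0: 0--3=3, 0--1=1, 0-0=0, 0-1=-1, 0-2=-2
a = 1: 1--3=4, 1--1=2, 1-0=1, 1-1=0, 1-2=-1
a = 2: 2--3=5, 2--1=3, 2-0=2, 2-1=1, 2-2=0
Collecting distinct values (and noting 0 appears from a-a):
A - A = {-5, -4, -3, -2, -1, 0, 1, 2, 3, 4, 5}
|A - A| = 11

A - A = {-5, -4, -3, -2, -1, 0, 1, 2, 3, 4, 5}


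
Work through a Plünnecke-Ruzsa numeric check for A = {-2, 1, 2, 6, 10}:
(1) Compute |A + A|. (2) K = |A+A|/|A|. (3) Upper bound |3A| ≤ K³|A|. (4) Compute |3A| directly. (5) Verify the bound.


|A| = 5.
Step 1: Compute A + A by enumerating all 25 pairs.
A + A = {-4, -1, 0, 2, 3, 4, 7, 8, 11, 12, 16, 20}, so |A + A| = 12.
Step 2: Doubling constant K = |A + A|/|A| = 12/5 = 12/5 ≈ 2.4000.
Step 3: Plünnecke-Ruzsa gives |3A| ≤ K³·|A| = (2.4000)³ · 5 ≈ 69.1200.
Step 4: Compute 3A = A + A + A directly by enumerating all triples (a,b,c) ∈ A³; |3A| = 22.
Step 5: Check 22 ≤ 69.1200? Yes ✓.

K = 12/5, Plünnecke-Ruzsa bound K³|A| ≈ 69.1200, |3A| = 22, inequality holds.


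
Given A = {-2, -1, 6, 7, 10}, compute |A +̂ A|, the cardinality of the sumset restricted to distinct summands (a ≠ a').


Restricted sumset: A +̂ A = {a + a' : a ∈ A, a' ∈ A, a ≠ a'}.
Equivalently, take A + A and drop any sum 2a that is achievable ONLY as a + a for a ∈ A (i.e. sums representable only with equal summands).
Enumerate pairs (a, a') with a < a' (symmetric, so each unordered pair gives one sum; this covers all a ≠ a'):
  -2 + -1 = -3
  -2 + 6 = 4
  -2 + 7 = 5
  -2 + 10 = 8
  -1 + 6 = 5
  -1 + 7 = 6
  -1 + 10 = 9
  6 + 7 = 13
  6 + 10 = 16
  7 + 10 = 17
Collected distinct sums: {-3, 4, 5, 6, 8, 9, 13, 16, 17}
|A +̂ A| = 9
(Reference bound: |A +̂ A| ≥ 2|A| - 3 for |A| ≥ 2, with |A| = 5 giving ≥ 7.)

|A +̂ A| = 9


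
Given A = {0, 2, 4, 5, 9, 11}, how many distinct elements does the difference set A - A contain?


A - A = {a - a' : a, a' ∈ A}; |A| = 6.
Bounds: 2|A|-1 ≤ |A - A| ≤ |A|² - |A| + 1, i.e. 11 ≤ |A - A| ≤ 31.
Note: 0 ∈ A - A always (from a - a). The set is symmetric: if d ∈ A - A then -d ∈ A - A.
Enumerate nonzero differences d = a - a' with a > a' (then include -d):
Positive differences: {1, 2, 3, 4, 5, 6, 7, 9, 11}
Full difference set: {0} ∪ (positive diffs) ∪ (negative diffs).
|A - A| = 1 + 2·9 = 19 (matches direct enumeration: 19).

|A - A| = 19


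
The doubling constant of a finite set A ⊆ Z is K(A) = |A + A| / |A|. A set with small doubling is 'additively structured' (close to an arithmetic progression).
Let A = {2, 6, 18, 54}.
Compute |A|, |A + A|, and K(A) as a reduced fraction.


|A| = 4.
Compute A + A by enumerating all 16 pairs.
A + A = {4, 8, 12, 20, 24, 36, 56, 60, 72, 108}, so |A + A| = 10.
K = |A + A| / |A| = 10/4 = 5/2 ≈ 2.5000.
Reference: AP of size 4 gives K = 7/4 ≈ 1.7500; a fully generic set of size 4 gives K ≈ 2.5000.

|A| = 4, |A + A| = 10, K = 10/4 = 5/2.


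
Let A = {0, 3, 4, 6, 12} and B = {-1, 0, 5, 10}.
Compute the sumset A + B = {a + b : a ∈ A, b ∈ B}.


A + B = {a + b : a ∈ A, b ∈ B}.
Enumerate all |A|·|B| = 5·4 = 20 pairs (a, b) and collect distinct sums.
a = 0: 0+-1=-1, 0+0=0, 0+5=5, 0+10=10
a = 3: 3+-1=2, 3+0=3, 3+5=8, 3+10=13
a = 4: 4+-1=3, 4+0=4, 4+5=9, 4+10=14
a = 6: 6+-1=5, 6+0=6, 6+5=11, 6+10=16
a = 12: 12+-1=11, 12+0=12, 12+5=17, 12+10=22
Collecting distinct sums: A + B = {-1, 0, 2, 3, 4, 5, 6, 8, 9, 10, 11, 12, 13, 14, 16, 17, 22}
|A + B| = 17

A + B = {-1, 0, 2, 3, 4, 5, 6, 8, 9, 10, 11, 12, 13, 14, 16, 17, 22}


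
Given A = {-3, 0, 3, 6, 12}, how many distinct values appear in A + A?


A + A = {a + a' : a, a' ∈ A}; |A| = 5.
General bounds: 2|A| - 1 ≤ |A + A| ≤ |A|(|A|+1)/2, i.e. 9 ≤ |A + A| ≤ 15.
Lower bound 2|A|-1 is attained iff A is an arithmetic progression.
Enumerate sums a + a' for a ≤ a' (symmetric, so this suffices):
a = -3: -3+-3=-6, -3+0=-3, -3+3=0, -3+6=3, -3+12=9
a = 0: 0+0=0, 0+3=3, 0+6=6, 0+12=12
a = 3: 3+3=6, 3+6=9, 3+12=15
a = 6: 6+6=12, 6+12=18
a = 12: 12+12=24
Distinct sums: {-6, -3, 0, 3, 6, 9, 12, 15, 18, 24}
|A + A| = 10

|A + A| = 10


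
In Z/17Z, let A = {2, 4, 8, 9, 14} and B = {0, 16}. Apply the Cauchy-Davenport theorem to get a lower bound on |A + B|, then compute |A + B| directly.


Cauchy-Davenport: |A + B| ≥ min(p, |A| + |B| - 1) for A, B nonempty in Z/pZ.
|A| = 5, |B| = 2, p = 17.
CD lower bound = min(17, 5 + 2 - 1) = min(17, 6) = 6.
Compute A + B mod 17 directly:
a = 2: 2+0=2, 2+16=1
a = 4: 4+0=4, 4+16=3
a = 8: 8+0=8, 8+16=7
a = 9: 9+0=9, 9+16=8
a = 14: 14+0=14, 14+16=13
A + B = {1, 2, 3, 4, 7, 8, 9, 13, 14}, so |A + B| = 9.
Verify: 9 ≥ 6? Yes ✓.

CD lower bound = 6, actual |A + B| = 9.


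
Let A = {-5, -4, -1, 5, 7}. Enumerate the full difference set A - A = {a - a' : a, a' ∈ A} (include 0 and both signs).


A - A = {a - a' : a, a' ∈ A}.
Compute a - a' for each ordered pair (a, a'):
a = -5: -5--5=0, -5--4=-1, -5--1=-4, -5-5=-10, -5-7=-12
a = -4: -4--5=1, -4--4=0, -4--1=-3, -4-5=-9, -4-7=-11
a = -1: -1--5=4, -1--4=3, -1--1=0, -1-5=-6, -1-7=-8
a = 5: 5--5=10, 5--4=9, 5--1=6, 5-5=0, 5-7=-2
a = 7: 7--5=12, 7--4=11, 7--1=8, 7-5=2, 7-7=0
Collecting distinct values (and noting 0 appears from a-a):
A - A = {-12, -11, -10, -9, -8, -6, -4, -3, -2, -1, 0, 1, 2, 3, 4, 6, 8, 9, 10, 11, 12}
|A - A| = 21

A - A = {-12, -11, -10, -9, -8, -6, -4, -3, -2, -1, 0, 1, 2, 3, 4, 6, 8, 9, 10, 11, 12}


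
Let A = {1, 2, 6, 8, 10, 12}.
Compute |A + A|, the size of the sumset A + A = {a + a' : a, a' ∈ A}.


A + A = {a + a' : a, a' ∈ A}; |A| = 6.
General bounds: 2|A| - 1 ≤ |A + A| ≤ |A|(|A|+1)/2, i.e. 11 ≤ |A + A| ≤ 21.
Lower bound 2|A|-1 is attained iff A is an arithmetic progression.
Enumerate sums a + a' for a ≤ a' (symmetric, so this suffices):
a = 1: 1+1=2, 1+2=3, 1+6=7, 1+8=9, 1+10=11, 1+12=13
a = 2: 2+2=4, 2+6=8, 2+8=10, 2+10=12, 2+12=14
a = 6: 6+6=12, 6+8=14, 6+10=16, 6+12=18
a = 8: 8+8=16, 8+10=18, 8+12=20
a = 10: 10+10=20, 10+12=22
a = 12: 12+12=24
Distinct sums: {2, 3, 4, 7, 8, 9, 10, 11, 12, 13, 14, 16, 18, 20, 22, 24}
|A + A| = 16

|A + A| = 16


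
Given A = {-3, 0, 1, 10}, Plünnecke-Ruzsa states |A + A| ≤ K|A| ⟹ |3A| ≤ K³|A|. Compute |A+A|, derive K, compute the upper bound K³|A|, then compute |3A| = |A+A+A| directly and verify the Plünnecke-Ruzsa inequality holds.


|A| = 4.
Step 1: Compute A + A by enumerating all 16 pairs.
A + A = {-6, -3, -2, 0, 1, 2, 7, 10, 11, 20}, so |A + A| = 10.
Step 2: Doubling constant K = |A + A|/|A| = 10/4 = 10/4 ≈ 2.5000.
Step 3: Plünnecke-Ruzsa gives |3A| ≤ K³·|A| = (2.5000)³ · 4 ≈ 62.5000.
Step 4: Compute 3A = A + A + A directly by enumerating all triples (a,b,c) ∈ A³; |3A| = 20.
Step 5: Check 20 ≤ 62.5000? Yes ✓.

K = 10/4, Plünnecke-Ruzsa bound K³|A| ≈ 62.5000, |3A| = 20, inequality holds.


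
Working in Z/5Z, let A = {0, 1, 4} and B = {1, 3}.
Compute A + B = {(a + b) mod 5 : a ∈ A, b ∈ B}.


Work in Z/5Z: reduce every sum a + b modulo 5.
Enumerate all 6 pairs:
a = 0: 0+1=1, 0+3=3
a = 1: 1+1=2, 1+3=4
a = 4: 4+1=0, 4+3=2
Distinct residues collected: {0, 1, 2, 3, 4}
|A + B| = 5 (out of 5 total residues).

A + B = {0, 1, 2, 3, 4}


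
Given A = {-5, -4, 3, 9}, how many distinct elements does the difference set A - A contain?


A - A = {a - a' : a, a' ∈ A}; |A| = 4.
Bounds: 2|A|-1 ≤ |A - A| ≤ |A|² - |A| + 1, i.e. 7 ≤ |A - A| ≤ 13.
Note: 0 ∈ A - A always (from a - a). The set is symmetric: if d ∈ A - A then -d ∈ A - A.
Enumerate nonzero differences d = a - a' with a > a' (then include -d):
Positive differences: {1, 6, 7, 8, 13, 14}
Full difference set: {0} ∪ (positive diffs) ∪ (negative diffs).
|A - A| = 1 + 2·6 = 13 (matches direct enumeration: 13).

|A - A| = 13


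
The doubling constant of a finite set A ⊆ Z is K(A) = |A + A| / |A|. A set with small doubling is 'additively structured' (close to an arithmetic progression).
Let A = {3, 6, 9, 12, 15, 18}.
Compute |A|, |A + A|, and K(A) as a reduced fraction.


|A| = 6.
Compute A + A by enumerating all 36 pairs.
A + A = {6, 9, 12, 15, 18, 21, 24, 27, 30, 33, 36}, so |A + A| = 11.
K = |A + A| / |A| = 11/6 (already in lowest terms) ≈ 1.8333.
Reference: AP of size 6 gives K = 11/6 ≈ 1.8333; a fully generic set of size 6 gives K ≈ 3.5000.

|A| = 6, |A + A| = 11, K = 11/6.


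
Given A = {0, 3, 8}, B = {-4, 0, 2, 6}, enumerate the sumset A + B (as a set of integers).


A + B = {a + b : a ∈ A, b ∈ B}.
Enumerate all |A|·|B| = 3·4 = 12 pairs (a, b) and collect distinct sums.
a = 0: 0+-4=-4, 0+0=0, 0+2=2, 0+6=6
a = 3: 3+-4=-1, 3+0=3, 3+2=5, 3+6=9
a = 8: 8+-4=4, 8+0=8, 8+2=10, 8+6=14
Collecting distinct sums: A + B = {-4, -1, 0, 2, 3, 4, 5, 6, 8, 9, 10, 14}
|A + B| = 12

A + B = {-4, -1, 0, 2, 3, 4, 5, 6, 8, 9, 10, 14}


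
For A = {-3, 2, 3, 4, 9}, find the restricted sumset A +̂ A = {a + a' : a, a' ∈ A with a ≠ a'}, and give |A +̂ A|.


Restricted sumset: A +̂ A = {a + a' : a ∈ A, a' ∈ A, a ≠ a'}.
Equivalently, take A + A and drop any sum 2a that is achievable ONLY as a + a for a ∈ A (i.e. sums representable only with equal summands).
Enumerate pairs (a, a') with a < a' (symmetric, so each unordered pair gives one sum; this covers all a ≠ a'):
  -3 + 2 = -1
  -3 + 3 = 0
  -3 + 4 = 1
  -3 + 9 = 6
  2 + 3 = 5
  2 + 4 = 6
  2 + 9 = 11
  3 + 4 = 7
  3 + 9 = 12
  4 + 9 = 13
Collected distinct sums: {-1, 0, 1, 5, 6, 7, 11, 12, 13}
|A +̂ A| = 9
(Reference bound: |A +̂ A| ≥ 2|A| - 3 for |A| ≥ 2, with |A| = 5 giving ≥ 7.)

|A +̂ A| = 9


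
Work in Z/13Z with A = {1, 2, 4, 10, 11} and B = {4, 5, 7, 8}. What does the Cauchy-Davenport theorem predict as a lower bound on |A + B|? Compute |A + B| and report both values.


Cauchy-Davenport: |A + B| ≥ min(p, |A| + |B| - 1) for A, B nonempty in Z/pZ.
|A| = 5, |B| = 4, p = 13.
CD lower bound = min(13, 5 + 4 - 1) = min(13, 8) = 8.
Compute A + B mod 13 directly:
a = 1: 1+4=5, 1+5=6, 1+7=8, 1+8=9
a = 2: 2+4=6, 2+5=7, 2+7=9, 2+8=10
a = 4: 4+4=8, 4+5=9, 4+7=11, 4+8=12
a = 10: 10+4=1, 10+5=2, 10+7=4, 10+8=5
a = 11: 11+4=2, 11+5=3, 11+7=5, 11+8=6
A + B = {1, 2, 3, 4, 5, 6, 7, 8, 9, 10, 11, 12}, so |A + B| = 12.
Verify: 12 ≥ 8? Yes ✓.

CD lower bound = 8, actual |A + B| = 12.


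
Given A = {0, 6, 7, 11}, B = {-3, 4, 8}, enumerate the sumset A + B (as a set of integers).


A + B = {a + b : a ∈ A, b ∈ B}.
Enumerate all |A|·|B| = 4·3 = 12 pairs (a, b) and collect distinct sums.
a = 0: 0+-3=-3, 0+4=4, 0+8=8
a = 6: 6+-3=3, 6+4=10, 6+8=14
a = 7: 7+-3=4, 7+4=11, 7+8=15
a = 11: 11+-3=8, 11+4=15, 11+8=19
Collecting distinct sums: A + B = {-3, 3, 4, 8, 10, 11, 14, 15, 19}
|A + B| = 9

A + B = {-3, 3, 4, 8, 10, 11, 14, 15, 19}


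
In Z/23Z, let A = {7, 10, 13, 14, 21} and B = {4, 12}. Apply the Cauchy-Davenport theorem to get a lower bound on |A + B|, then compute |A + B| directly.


Cauchy-Davenport: |A + B| ≥ min(p, |A| + |B| - 1) for A, B nonempty in Z/pZ.
|A| = 5, |B| = 2, p = 23.
CD lower bound = min(23, 5 + 2 - 1) = min(23, 6) = 6.
Compute A + B mod 23 directly:
a = 7: 7+4=11, 7+12=19
a = 10: 10+4=14, 10+12=22
a = 13: 13+4=17, 13+12=2
a = 14: 14+4=18, 14+12=3
a = 21: 21+4=2, 21+12=10
A + B = {2, 3, 10, 11, 14, 17, 18, 19, 22}, so |A + B| = 9.
Verify: 9 ≥ 6? Yes ✓.

CD lower bound = 6, actual |A + B| = 9.


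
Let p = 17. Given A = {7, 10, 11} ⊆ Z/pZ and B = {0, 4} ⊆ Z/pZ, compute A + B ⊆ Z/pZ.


Work in Z/17Z: reduce every sum a + b modulo 17.
Enumerate all 6 pairs:
a = 7: 7+0=7, 7+4=11
a = 10: 10+0=10, 10+4=14
a = 11: 11+0=11, 11+4=15
Distinct residues collected: {7, 10, 11, 14, 15}
|A + B| = 5 (out of 17 total residues).

A + B = {7, 10, 11, 14, 15}


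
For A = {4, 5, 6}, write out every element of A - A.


A - A = {a - a' : a, a' ∈ A}.
Compute a - a' for each ordered pair (a, a'):
a = 4: 4-4=0, 4-5=-1, 4-6=-2
a = 5: 5-4=1, 5-5=0, 5-6=-1
a = 6: 6-4=2, 6-5=1, 6-6=0
Collecting distinct values (and noting 0 appears from a-a):
A - A = {-2, -1, 0, 1, 2}
|A - A| = 5

A - A = {-2, -1, 0, 1, 2}


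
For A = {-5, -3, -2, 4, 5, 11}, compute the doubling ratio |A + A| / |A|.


|A| = 6.
Compute A + A by enumerating all 36 pairs.
A + A = {-10, -8, -7, -6, -5, -4, -1, 0, 1, 2, 3, 6, 8, 9, 10, 15, 16, 22}, so |A + A| = 18.
K = |A + A| / |A| = 18/6 = 3/1 ≈ 3.0000.
Reference: AP of size 6 gives K = 11/6 ≈ 1.8333; a fully generic set of size 6 gives K ≈ 3.5000.

|A| = 6, |A + A| = 18, K = 18/6 = 3/1.


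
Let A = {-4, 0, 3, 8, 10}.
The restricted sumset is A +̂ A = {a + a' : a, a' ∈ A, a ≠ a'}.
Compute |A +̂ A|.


Restricted sumset: A +̂ A = {a + a' : a ∈ A, a' ∈ A, a ≠ a'}.
Equivalently, take A + A and drop any sum 2a that is achievable ONLY as a + a for a ∈ A (i.e. sums representable only with equal summands).
Enumerate pairs (a, a') with a < a' (symmetric, so each unordered pair gives one sum; this covers all a ≠ a'):
  -4 + 0 = -4
  -4 + 3 = -1
  -4 + 8 = 4
  -4 + 10 = 6
  0 + 3 = 3
  0 + 8 = 8
  0 + 10 = 10
  3 + 8 = 11
  3 + 10 = 13
  8 + 10 = 18
Collected distinct sums: {-4, -1, 3, 4, 6, 8, 10, 11, 13, 18}
|A +̂ A| = 10
(Reference bound: |A +̂ A| ≥ 2|A| - 3 for |A| ≥ 2, with |A| = 5 giving ≥ 7.)

|A +̂ A| = 10
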